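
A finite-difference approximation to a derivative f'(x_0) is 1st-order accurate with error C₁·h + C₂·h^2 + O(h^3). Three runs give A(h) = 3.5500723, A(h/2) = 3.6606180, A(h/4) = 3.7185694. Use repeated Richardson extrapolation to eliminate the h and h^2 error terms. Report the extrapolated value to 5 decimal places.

3.77831

First eliminate the h term (factor 2^1 = 2):
  B₁ = (2·3.6606180 − 3.5500723)/1 = 3.7711637
  B₂ = (2·3.7185694 − 3.6606180)/1 = 3.7765208
Then eliminate the h^2 term (factor 2^2 = 4):
  (4·3.7765208 − 3.7711637)/3 = 3.7783065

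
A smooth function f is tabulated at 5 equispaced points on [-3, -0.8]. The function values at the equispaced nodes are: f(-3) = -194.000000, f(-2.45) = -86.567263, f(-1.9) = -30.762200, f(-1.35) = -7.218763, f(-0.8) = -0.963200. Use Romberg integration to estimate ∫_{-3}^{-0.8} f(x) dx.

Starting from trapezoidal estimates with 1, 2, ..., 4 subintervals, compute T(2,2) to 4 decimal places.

T(0,0) (trapezoid, 1 panel, h=2.2000): -214.459520
T(1,0) (trapezoid, 2 panels, h=1.1000): -141.068180
T(2,0) (trapezoid, 4 panels, h=0.5500): -122.116404
T(1,1) = -141.068180 + (-141.068180 − (-214.459520))/3 = -116.604400
T(2,1) = -122.116404 + (-122.116404 − (-141.068180))/3 = -115.799145
T(2,2) = -115.799145 + (-115.799145 − (-116.604400))/15 = -115.745461

-115.7455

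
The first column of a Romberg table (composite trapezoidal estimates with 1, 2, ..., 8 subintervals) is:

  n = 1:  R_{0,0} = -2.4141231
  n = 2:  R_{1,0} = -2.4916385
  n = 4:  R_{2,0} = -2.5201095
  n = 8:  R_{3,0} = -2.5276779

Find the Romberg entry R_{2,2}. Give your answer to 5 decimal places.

Richardson extrapolation on the trapezoidal column (denominator 4−1=3):
R_{1,1} = -2.4916385 + (-2.4916385 − (-2.4141231))/3 = -2.5174770
R_{2,1} = -2.5201095 + (-2.5201095 − (-2.4916385))/3 = -2.5295998
R_{2,2} = -2.5295998 + (-2.5295998 − (-2.5174770))/15 = -2.5304080

-2.53041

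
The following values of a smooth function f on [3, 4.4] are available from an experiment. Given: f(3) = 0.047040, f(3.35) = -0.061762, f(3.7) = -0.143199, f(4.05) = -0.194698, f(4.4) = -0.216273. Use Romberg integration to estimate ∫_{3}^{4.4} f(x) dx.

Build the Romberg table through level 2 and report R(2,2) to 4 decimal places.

R(0,0) (trapezoid, 1 panel, h=1.4000): -0.118463
R(1,0) (trapezoid, 2 panels, h=0.7000): -0.159471
R(2,0) (trapezoid, 4 panels, h=0.3500): -0.169496
R(1,1) = -0.159471 + (-0.159471 − (-0.118463))/3 = -0.173140
R(2,1) = -0.169496 + (-0.169496 − (-0.159471))/3 = -0.172838
R(2,2) = -0.172838 + (-0.172838 − (-0.173140))/15 = -0.172818

-0.1728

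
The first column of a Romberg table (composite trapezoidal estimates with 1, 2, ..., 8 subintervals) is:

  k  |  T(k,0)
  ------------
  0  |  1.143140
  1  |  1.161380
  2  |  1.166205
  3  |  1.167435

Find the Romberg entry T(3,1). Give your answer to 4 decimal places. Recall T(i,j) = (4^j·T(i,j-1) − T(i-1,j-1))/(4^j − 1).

1.1678

T(3,1) = (4·1.167435 − 1.166205) / 3 = 1.167845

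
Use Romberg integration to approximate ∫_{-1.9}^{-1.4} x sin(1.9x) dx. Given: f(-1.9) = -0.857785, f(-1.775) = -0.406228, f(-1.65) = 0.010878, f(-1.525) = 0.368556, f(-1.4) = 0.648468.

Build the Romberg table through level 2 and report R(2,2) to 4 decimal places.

-0.0141

R(0,0) (trapezoid, 1 panel, h=0.5000): -0.052329
R(1,0) (trapezoid, 2 panels, h=0.2500): -0.023445
R(2,0) (trapezoid, 4 panels, h=0.1250): -0.016432
R(1,1) = -0.023445 + (-0.023445 − (-0.052329))/3 = -0.013817
R(2,1) = -0.016432 + (-0.016432 − (-0.023445))/3 = -0.014094
R(2,2) = -0.014094 + (-0.014094 − (-0.013817))/15 = -0.014112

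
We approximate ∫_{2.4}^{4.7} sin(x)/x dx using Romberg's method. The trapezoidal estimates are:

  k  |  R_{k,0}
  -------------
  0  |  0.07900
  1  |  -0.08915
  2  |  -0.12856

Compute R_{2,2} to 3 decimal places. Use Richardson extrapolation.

Richardson extrapolation on the trapezoidal column (denominator 4−1=3):
R_{1,1} = (4·(-0.08915) − 0.07900) / 3 = -0.14520
R_{2,1} = -0.12856 + (-0.12856 − (-0.08915))/3 = -0.14170
R_{2,2} = (16·(-0.14170) − (-0.14520)) / 15 = -0.14147

-0.141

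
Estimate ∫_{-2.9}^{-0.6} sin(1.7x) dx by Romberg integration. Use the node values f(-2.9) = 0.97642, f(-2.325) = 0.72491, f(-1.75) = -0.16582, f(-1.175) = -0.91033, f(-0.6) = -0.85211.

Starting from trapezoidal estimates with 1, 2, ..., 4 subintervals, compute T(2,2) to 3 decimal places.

-0.180

T(0,0) (trapezoid, 1 panel, h=2.3000): 0.14296
T(1,0) (trapezoid, 2 panels, h=1.1500): -0.11921
T(2,0) (trapezoid, 4 panels, h=0.5750): -0.16622
T(1,1) = -0.11921 + (-0.11921 − 0.14296)/3 = -0.20660
T(2,1) = -0.16622 + (-0.16622 − (-0.11921))/3 = -0.18189
T(2,2) = -0.18189 + (-0.18189 − (-0.20660))/15 = -0.18024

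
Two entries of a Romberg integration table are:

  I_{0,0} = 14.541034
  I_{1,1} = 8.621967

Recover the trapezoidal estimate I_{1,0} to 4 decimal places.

10.1017

From I_{1,1} = (4·I_{1,0} − I_{0,0})/3, solve for I_{1,0}:
4·I_{1,0} = 3·8.621967 + 14.541034 = 40.406935
I_{1,0} = 10.101734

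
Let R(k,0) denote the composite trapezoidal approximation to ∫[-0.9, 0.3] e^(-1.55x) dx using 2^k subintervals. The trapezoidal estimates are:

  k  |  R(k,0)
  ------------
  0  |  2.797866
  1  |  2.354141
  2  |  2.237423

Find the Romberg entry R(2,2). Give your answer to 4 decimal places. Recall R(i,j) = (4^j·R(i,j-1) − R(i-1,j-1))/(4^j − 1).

R(1,1) = 2.354141 + (2.354141 − 2.797866)/3 = 2.206233
R(2,1) = 2.237423 + (2.237423 − 2.354141)/3 = 2.198517
R(2,2) = (16·2.198517 − 2.206233) / 15 = 2.198003
(Column j=1 coincides with Simpson's rule on the same nodes.)

2.1980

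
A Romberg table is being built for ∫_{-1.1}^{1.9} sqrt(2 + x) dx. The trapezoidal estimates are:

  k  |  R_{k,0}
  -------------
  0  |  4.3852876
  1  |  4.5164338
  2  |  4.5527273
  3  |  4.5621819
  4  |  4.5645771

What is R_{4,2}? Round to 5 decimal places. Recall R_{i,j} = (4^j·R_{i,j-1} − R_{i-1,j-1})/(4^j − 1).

4.56538

Richardson extrapolation on the trapezoidal column (denominator 4−1=3):
R_{3,1} = 4.5621819 + (4.5621819 − 4.5527273)/3 = 4.5653334
R_{4,1} = (4·4.5645771 − 4.5621819) / 3 = 4.5653755
R_{4,2} = (16·4.5653755 − 4.5653334) / 15 = 4.5653783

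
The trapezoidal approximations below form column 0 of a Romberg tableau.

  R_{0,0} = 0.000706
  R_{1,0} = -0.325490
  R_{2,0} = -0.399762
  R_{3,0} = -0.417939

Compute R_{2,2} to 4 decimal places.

-0.4239

Richardson extrapolation on the trapezoidal column (denominator 4−1=3):
R_{1,1} = -0.325490 + (-0.325490 − 0.000706)/3 = -0.434222
R_{2,1} = -0.399762 + (-0.399762 − (-0.325490))/3 = -0.424519
R_{2,2} = -0.424519 + (-0.424519 − (-0.434222))/15 = -0.423872
(Column j=1 coincides with Simpson's rule on the same nodes.)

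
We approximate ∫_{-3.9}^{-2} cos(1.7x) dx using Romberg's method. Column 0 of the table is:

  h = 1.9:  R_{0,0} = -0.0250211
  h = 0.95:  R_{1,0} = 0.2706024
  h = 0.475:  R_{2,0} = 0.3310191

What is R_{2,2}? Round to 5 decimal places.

Richardson extrapolation on the trapezoidal column (denominator 4−1=3):
R_{1,1} = (4·0.2706024 − (-0.0250211)) / 3 = 0.3691436
R_{2,1} = 0.3310191 + (0.3310191 − 0.2706024)/3 = 0.3511580
R_{2,2} = (16·0.3511580 − 0.3691436) / 15 = 0.3499590

0.34996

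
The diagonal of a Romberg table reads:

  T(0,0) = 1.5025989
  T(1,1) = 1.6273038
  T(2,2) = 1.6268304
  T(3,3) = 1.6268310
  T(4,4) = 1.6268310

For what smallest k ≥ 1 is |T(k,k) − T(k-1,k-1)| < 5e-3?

|T(1,1) − T(0,0)| = 0.1247049 ≥ 5e-3
|T(2,2) − T(1,1)| = 0.0004734 < 5e-3

k = 2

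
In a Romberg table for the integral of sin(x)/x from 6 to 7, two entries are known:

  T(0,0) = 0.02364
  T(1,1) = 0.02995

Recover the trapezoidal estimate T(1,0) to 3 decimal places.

0.028

From T(1,1) = (4·T(1,0) − T(0,0))/3, solve for T(1,0):
4·T(1,0) = 3·0.02995 + 0.02364 = 0.11349
T(1,0) = 0.02837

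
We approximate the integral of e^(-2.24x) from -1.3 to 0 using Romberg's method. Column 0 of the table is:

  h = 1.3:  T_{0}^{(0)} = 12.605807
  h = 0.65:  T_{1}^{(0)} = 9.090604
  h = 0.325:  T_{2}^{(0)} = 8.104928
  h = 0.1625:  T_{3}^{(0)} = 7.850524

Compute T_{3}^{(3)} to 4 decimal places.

Richardson extrapolation on the trapezoidal column (denominator 4−1=3):
T_{1}^{(1)} = 9.090604 + (9.090604 − 12.605807)/3 = 7.918870
T_{2}^{(1)} = (4·8.104928 − 9.090604) / 3 = 7.776369
T_{3}^{(1)} = 7.850524 + (7.850524 − 8.104928)/3 = 7.765723
T_{2}^{(2)} = 7.776369 + (7.776369 − 7.918870)/15 = 7.766869
T_{3}^{(2)} = (16·7.765723 − 7.776369) / 15 = 7.765013
T_{3}^{(3)} = 7.765013 + (7.765013 − 7.766869)/63 = 7.764984

7.7650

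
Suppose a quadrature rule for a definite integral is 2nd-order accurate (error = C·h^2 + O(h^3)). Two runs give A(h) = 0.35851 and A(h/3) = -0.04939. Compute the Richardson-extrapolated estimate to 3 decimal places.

Extrapolated value = (9·A(h/3) − A(h)) / (9 − 1)
= (9·(-0.04939) − 0.35851) / 8
= -0.80302 / 8 = -0.10038

-0.100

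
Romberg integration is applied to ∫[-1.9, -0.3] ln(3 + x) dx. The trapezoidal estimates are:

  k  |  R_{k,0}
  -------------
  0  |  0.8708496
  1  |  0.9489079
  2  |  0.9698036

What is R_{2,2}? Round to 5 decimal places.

R_{1,1} = 0.9489079 + (0.9489079 − 0.8708496)/3 = 0.9749273
R_{2,1} = (4·0.9698036 − 0.9489079) / 3 = 0.9767688
R_{2,2} = (16·0.9767688 − 0.9749273) / 15 = 0.9768916

0.97689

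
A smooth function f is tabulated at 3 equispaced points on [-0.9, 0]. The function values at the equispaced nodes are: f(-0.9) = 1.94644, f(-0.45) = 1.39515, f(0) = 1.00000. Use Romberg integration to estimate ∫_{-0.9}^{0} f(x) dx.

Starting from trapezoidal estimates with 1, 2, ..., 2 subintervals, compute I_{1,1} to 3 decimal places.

1.279

I_{0,0} (trapezoid, 1 panel, h=0.9000): 1.32590
I_{1,0} (trapezoid, 2 panels, h=0.4500): 1.29077
I_{1,1} = 1.29077 + (1.29077 − 1.32590)/3 = 1.27906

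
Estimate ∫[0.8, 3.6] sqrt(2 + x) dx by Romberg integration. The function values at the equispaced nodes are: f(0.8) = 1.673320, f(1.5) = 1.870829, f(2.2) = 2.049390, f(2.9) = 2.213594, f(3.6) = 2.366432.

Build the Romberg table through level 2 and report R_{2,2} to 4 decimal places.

5.7111

R_{0,0} (trapezoid, 1 panel, h=2.8000): 5.655653
R_{1,0} (trapezoid, 2 panels, h=1.4000): 5.696972
R_{2,0} (trapezoid, 4 panels, h=0.7000): 5.707582
R_{1,1} = 5.696972 + (5.696972 − 5.655653)/3 = 5.710745
R_{2,1} = 5.707582 + (5.707582 − 5.696972)/3 = 5.711119
R_{2,2} = 5.711119 + (5.711119 − 5.710745)/15 = 5.711144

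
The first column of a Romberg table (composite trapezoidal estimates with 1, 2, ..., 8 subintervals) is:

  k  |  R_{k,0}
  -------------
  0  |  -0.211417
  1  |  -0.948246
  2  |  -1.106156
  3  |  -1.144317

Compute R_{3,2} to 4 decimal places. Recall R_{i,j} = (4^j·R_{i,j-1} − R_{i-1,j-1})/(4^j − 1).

Richardson extrapolation on the trapezoidal column (denominator 4−1=3):
R_{2,1} = (4·(-1.106156) − (-0.948246)) / 3 = -1.158793
R_{3,1} = (4·(-1.144317) − (-1.106156)) / 3 = -1.157037
R_{3,2} = -1.157037 + (-1.157037 − (-1.158793))/15 = -1.156920

-1.1569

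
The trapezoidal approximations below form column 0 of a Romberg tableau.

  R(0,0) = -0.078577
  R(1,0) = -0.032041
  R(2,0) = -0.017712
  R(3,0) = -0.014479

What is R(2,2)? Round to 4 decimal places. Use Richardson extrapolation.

Richardson extrapolation on the trapezoidal column (denominator 4−1=3):
R(1,1) = -0.032041 + (-0.032041 − (-0.078577))/3 = -0.016529
R(2,1) = (4·(-0.017712) − (-0.032041)) / 3 = -0.012936
R(2,2) = -0.012936 + (-0.012936 − (-0.016529))/15 = -0.012696

-0.0127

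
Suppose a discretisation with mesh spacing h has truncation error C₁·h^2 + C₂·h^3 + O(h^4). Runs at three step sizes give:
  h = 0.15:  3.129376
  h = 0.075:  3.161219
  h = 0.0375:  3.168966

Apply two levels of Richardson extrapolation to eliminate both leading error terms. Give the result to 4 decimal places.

3.1715

First eliminate the h^2 term (factor 2^2 = 4):
  B₁ = (4·3.161219 − 3.129376)/3 = 3.171833
  B₂ = (4·3.168966 − 3.161219)/3 = 3.171548
Then eliminate the h^3 term (factor 2^3 = 8):
  (8·3.171548 − 3.171833)/7 = 3.171507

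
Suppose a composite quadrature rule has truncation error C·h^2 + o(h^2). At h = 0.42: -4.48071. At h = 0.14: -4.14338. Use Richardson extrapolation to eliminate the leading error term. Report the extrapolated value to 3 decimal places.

The leading error scales as h^2; refining by a factor of 3 reduces it by 3^2 = 9.
Extrapolated value = (9·A(h/3) − A(h)) / (9 − 1)
= (9·(-4.14338) − (-4.48071)) / 8
= -32.80971 / 8 = -4.10121

-4.101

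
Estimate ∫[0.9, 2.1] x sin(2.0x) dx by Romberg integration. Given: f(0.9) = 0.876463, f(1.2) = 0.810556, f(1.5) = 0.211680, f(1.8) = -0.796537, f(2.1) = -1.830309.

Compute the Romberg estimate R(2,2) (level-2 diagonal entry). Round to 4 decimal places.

R(0,0) (trapezoid, 1 panel, h=1.2000): -0.572308
R(1,0) (trapezoid, 2 panels, h=0.6000): -0.159146
R(2,0) (trapezoid, 4 panels, h=0.3000): -0.075367
R(1,1) = -0.159146 + (-0.159146 − (-0.572308))/3 = -0.021425
R(2,1) = -0.075367 + (-0.075367 − (-0.159146))/3 = -0.047441
R(2,2) = -0.047441 + (-0.047441 − (-0.021425))/15 = -0.049175

-0.0492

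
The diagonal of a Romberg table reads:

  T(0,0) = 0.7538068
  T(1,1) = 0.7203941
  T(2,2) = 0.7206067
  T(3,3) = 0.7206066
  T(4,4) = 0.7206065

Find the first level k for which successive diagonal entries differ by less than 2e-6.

|T(1,1) − T(0,0)| = 0.0334127 ≥ 2e-6
|T(2,2) − T(1,1)| = 0.0002126 ≥ 2e-6
|T(3,3) − T(2,2)| = 0.0000001 < 2e-6

k = 3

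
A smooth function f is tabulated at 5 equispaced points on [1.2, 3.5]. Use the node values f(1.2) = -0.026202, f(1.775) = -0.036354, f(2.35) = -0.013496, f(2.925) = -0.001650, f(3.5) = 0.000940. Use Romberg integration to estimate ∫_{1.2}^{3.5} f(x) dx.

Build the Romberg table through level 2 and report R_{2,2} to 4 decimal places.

R_{0,0} (trapezoid, 1 panel, h=2.3000): -0.029051
R_{1,0} (trapezoid, 2 panels, h=1.1500): -0.030046
R_{2,0} (trapezoid, 4 panels, h=0.5750): -0.036875
R_{1,1} = -0.030046 + (-0.030046 − (-0.029051))/3 = -0.030378
R_{2,1} = -0.036875 + (-0.036875 − (-0.030046))/3 = -0.039151
R_{2,2} = -0.039151 + (-0.039151 − (-0.030378))/15 = -0.039736

-0.0397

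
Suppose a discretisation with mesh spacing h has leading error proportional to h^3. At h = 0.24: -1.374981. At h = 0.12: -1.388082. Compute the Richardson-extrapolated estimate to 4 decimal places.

-1.3900

The leading error scales as h^3; refining by a factor of 2 reduces it by 2^3 = 8.
Extrapolated value = (8·A(h/2) − A(h)) / (8 − 1)
= (8·(-1.388082) − (-1.374981)) / 7
= -9.729675 / 7 = -1.389954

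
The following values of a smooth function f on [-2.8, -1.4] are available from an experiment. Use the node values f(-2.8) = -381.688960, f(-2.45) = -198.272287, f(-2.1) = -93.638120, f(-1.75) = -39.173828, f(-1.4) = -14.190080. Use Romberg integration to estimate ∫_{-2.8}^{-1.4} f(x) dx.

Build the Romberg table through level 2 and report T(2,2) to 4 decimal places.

T(0,0) (trapezoid, 1 panel, h=1.4000): -277.115328
T(1,0) (trapezoid, 2 panels, h=0.7000): -204.104348
T(2,0) (trapezoid, 4 panels, h=0.3500): -185.158314
T(1,1) = -204.104348 + (-204.104348 − (-277.115328))/3 = -179.767355
T(2,1) = -185.158314 + (-185.158314 − (-204.104348))/3 = -178.842969
T(2,2) = -178.842969 + (-178.842969 − (-179.767355))/15 = -178.781343

-178.7813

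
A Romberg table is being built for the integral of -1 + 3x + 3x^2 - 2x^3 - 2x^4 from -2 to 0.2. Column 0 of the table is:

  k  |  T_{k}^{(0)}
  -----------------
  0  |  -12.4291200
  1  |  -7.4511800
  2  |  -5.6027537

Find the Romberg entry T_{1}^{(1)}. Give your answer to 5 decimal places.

Richardson extrapolation on the trapezoidal column (denominator 4−1=3):
T_{1}^{(1)} = -7.4511800 + (-7.4511800 − (-12.4291200))/3 = -5.7918667

-5.79187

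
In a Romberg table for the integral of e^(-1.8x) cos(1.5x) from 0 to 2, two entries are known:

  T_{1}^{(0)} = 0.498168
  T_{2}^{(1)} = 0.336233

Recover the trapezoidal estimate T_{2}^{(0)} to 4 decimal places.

0.3767

From T_{2}^{(1)} = (4·T_{2}^{(0)} − T_{1}^{(0)})/3, solve for T_{2}^{(0)}:
4·T_{2}^{(0)} = 3·0.336233 + 0.498168 = 1.506867
T_{2}^{(0)} = 0.376717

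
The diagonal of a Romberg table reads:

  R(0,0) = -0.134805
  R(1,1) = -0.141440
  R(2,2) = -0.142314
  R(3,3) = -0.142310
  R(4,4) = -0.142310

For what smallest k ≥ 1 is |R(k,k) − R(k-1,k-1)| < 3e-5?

|R(1,1) − R(0,0)| = 0.006635 ≥ 3e-5
|R(2,2) − R(1,1)| = 0.000874 ≥ 3e-5
|R(3,3) − R(2,2)| = 0.000004 < 3e-5

k = 3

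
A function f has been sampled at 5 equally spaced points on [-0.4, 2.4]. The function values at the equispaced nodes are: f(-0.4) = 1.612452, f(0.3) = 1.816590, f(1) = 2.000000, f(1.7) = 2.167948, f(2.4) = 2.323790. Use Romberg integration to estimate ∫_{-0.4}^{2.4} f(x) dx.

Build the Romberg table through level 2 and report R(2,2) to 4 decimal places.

5.5707

R(0,0) (trapezoid, 1 panel, h=2.8000): 5.510739
R(1,0) (trapezoid, 2 panels, h=1.4000): 5.555369
R(2,0) (trapezoid, 4 panels, h=0.7000): 5.566861
R(1,1) = 5.555369 + (5.555369 − 5.510739)/3 = 5.570246
R(2,1) = 5.566861 + (5.566861 − 5.555369)/3 = 5.570692
R(2,2) = 5.570692 + (5.570692 − 5.570246)/15 = 5.570722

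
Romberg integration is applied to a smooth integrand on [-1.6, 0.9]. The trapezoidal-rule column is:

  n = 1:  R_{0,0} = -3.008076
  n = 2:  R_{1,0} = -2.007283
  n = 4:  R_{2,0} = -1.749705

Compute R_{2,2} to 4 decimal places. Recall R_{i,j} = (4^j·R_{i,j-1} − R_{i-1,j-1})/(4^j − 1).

Richardson extrapolation on the trapezoidal column (denominator 4−1=3):
R_{1,1} = -2.007283 + (-2.007283 − (-3.008076))/3 = -1.673685
R_{2,1} = (4·(-1.749705) − (-2.007283)) / 3 = -1.663846
R_{2,2} = (16·(-1.663846) − (-1.673685)) / 15 = -1.663190

-1.6632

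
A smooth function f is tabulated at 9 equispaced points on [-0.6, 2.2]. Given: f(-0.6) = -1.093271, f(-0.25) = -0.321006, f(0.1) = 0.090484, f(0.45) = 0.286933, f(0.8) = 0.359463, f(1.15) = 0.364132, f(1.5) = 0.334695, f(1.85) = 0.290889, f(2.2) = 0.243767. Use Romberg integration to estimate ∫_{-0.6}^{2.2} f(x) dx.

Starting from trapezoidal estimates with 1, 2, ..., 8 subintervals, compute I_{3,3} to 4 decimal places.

0.3743

I_{0,0} (trapezoid, 1 panel, h=2.8000): -1.189306
I_{1,0} (trapezoid, 2 panels, h=1.4000): -0.091405
I_{2,0} (trapezoid, 4 panels, h=0.7000): 0.251923
I_{3,0} (trapezoid, 8 panels, h=0.3500): 0.343293
I_{1,1} = -0.091405 + (-0.091405 − (-1.189306))/3 = 0.274562
I_{2,1} = 0.251923 + (0.251923 − (-0.091405))/3 = 0.366366
I_{3,1} = 0.343293 + (0.343293 − 0.251923)/3 = 0.373750
I_{2,2} = 0.366366 + (0.366366 − 0.274562)/15 = 0.372486
I_{3,2} = 0.373750 + (0.373750 − 0.366366)/15 = 0.374242
I_{3,3} = 0.374242 + (0.374242 − 0.372486)/63 = 0.374270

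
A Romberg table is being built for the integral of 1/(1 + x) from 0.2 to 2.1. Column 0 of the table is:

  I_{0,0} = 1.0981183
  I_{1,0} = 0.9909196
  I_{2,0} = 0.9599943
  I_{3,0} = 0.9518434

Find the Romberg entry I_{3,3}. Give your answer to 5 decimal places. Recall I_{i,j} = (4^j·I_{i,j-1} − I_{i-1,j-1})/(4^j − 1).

I_{1,1} = 0.9909196 + (0.9909196 − 1.0981183)/3 = 0.9551867
I_{2,1} = (4·0.9599943 − 0.9909196) / 3 = 0.9496859
I_{3,1} = (4·0.9518434 − 0.9599943) / 3 = 0.9491264
I_{2,2} = 0.9496859 + (0.9496859 − 0.9551867)/15 = 0.9493192
I_{3,2} = 0.9491264 + (0.9491264 − 0.9496859)/15 = 0.9490891
I_{3,3} = (64·0.9490891 − 0.9493192) / 63 = 0.9490854

0.94909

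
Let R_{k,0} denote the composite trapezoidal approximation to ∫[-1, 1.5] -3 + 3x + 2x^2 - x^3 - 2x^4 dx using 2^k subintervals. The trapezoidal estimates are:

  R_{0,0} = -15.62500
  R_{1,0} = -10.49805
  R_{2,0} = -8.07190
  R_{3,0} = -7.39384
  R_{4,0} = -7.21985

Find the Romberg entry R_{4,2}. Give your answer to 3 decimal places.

-7.161

Richardson extrapolation on the trapezoidal column (denominator 4−1=3):
R_{3,1} = -7.39384 + (-7.39384 − (-8.07190))/3 = -7.16782
R_{4,1} = (4·(-7.21985) − (-7.39384)) / 3 = -7.16185
R_{4,2} = -7.16185 + (-7.16185 − (-7.16782))/15 = -7.16145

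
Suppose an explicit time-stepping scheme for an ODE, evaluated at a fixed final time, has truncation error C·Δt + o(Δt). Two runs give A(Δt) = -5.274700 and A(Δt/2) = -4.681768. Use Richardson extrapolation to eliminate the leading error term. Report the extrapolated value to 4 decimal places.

-4.0888

The leading error scales as Δt; refining by a factor of 2 reduces it by 2^1 = 2.
Extrapolated value = (2·A(Δt/2) − A(Δt)) / (2 − 1)
= (2·(-4.681768) − (-5.274700)) / 1
= -4.088836 / 1 = -4.088836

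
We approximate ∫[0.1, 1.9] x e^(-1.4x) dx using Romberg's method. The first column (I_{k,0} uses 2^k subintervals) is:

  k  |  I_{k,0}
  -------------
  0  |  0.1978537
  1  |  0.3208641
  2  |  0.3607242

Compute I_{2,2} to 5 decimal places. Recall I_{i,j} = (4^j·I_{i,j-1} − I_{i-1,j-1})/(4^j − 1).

Richardson extrapolation on the trapezoidal column (denominator 4−1=3):
I_{1,1} = 0.3208641 + (0.3208641 − 0.1978537)/3 = 0.3618676
I_{2,1} = (4·0.3607242 − 0.3208641) / 3 = 0.3740109
I_{2,2} = (16·0.3740109 − 0.3618676) / 15 = 0.3748205

0.37482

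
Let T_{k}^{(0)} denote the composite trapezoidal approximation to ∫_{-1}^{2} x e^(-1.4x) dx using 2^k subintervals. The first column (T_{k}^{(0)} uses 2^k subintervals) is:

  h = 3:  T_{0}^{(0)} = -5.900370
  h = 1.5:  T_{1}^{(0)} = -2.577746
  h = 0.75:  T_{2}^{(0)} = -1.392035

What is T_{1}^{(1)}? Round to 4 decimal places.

-1.4702

T_{1}^{(1)} = (4·(-2.577746) − (-5.900370)) / 3 = -1.470205
(Column j=1 coincides with Simpson's rule on the same nodes.)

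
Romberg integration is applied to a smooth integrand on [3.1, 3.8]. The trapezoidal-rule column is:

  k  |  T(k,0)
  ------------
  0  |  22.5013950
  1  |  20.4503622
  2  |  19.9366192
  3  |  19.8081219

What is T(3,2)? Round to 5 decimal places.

T(2,1) = (4·19.9366192 − 20.4503622) / 3 = 19.7653715
T(3,1) = 19.8081219 + (19.8081219 − 19.9366192)/3 = 19.7652895
T(3,2) = 19.7652895 + (19.7652895 − 19.7653715)/15 = 19.7652840

19.76528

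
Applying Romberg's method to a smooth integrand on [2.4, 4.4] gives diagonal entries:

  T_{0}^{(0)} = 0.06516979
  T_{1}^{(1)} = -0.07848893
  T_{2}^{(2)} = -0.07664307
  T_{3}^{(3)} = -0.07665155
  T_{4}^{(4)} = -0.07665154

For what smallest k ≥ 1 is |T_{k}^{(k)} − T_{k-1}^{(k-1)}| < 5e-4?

k = 3

|T_{1}^{(1)} − T_{0}^{(0)}| = 0.14365872 ≥ 5e-4
|T_{2}^{(2)} − T_{1}^{(1)}| = 0.00184586 ≥ 5e-4
|T_{3}^{(3)} − T_{2}^{(2)}| = 0.00000848 < 5e-4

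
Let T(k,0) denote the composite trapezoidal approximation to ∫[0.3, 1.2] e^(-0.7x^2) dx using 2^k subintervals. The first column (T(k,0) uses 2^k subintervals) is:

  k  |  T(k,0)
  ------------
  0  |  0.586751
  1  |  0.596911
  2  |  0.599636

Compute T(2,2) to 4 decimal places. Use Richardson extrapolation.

Richardson extrapolation on the trapezoidal column (denominator 4−1=3):
T(1,1) = (4·0.596911 − 0.586751) / 3 = 0.600298
T(2,1) = 0.599636 + (0.599636 − 0.596911)/3 = 0.600544
T(2,2) = 0.600544 + (0.600544 − 0.600298)/15 = 0.600560

0.6006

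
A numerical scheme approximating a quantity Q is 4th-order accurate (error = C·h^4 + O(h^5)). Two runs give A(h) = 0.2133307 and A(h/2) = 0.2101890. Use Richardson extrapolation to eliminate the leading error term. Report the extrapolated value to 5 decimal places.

0.20998

The leading error scales as h^4; refining by a factor of 2 reduces it by 2^4 = 16.
Extrapolated value = (16·A(h/2) − A(h)) / (16 − 1)
= (16·0.2101890 − 0.2133307) / 15
= 3.1496933 / 15 = 0.2099796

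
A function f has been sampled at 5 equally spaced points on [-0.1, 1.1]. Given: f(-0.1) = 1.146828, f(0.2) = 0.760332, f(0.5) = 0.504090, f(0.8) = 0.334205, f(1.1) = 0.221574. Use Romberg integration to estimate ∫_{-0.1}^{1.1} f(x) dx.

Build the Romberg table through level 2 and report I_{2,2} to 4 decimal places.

0.6754

I_{0,0} (trapezoid, 1 panel, h=1.2000): 0.821041
I_{1,0} (trapezoid, 2 panels, h=0.6000): 0.712975
I_{2,0} (trapezoid, 4 panels, h=0.3000): 0.684848
I_{1,1} = 0.712975 + (0.712975 − 0.821041)/3 = 0.676953
I_{2,1} = 0.684848 + (0.684848 − 0.712975)/3 = 0.675472
I_{2,2} = 0.675472 + (0.675472 − 0.676953)/15 = 0.675373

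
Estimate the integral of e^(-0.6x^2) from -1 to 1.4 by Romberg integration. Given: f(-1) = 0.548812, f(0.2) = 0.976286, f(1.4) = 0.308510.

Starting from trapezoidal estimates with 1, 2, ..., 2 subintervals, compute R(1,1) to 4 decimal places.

R(0,0) (trapezoid, 1 panel, h=2.4000): 1.028786
R(1,0) (trapezoid, 2 panels, h=1.2000): 1.685936
R(1,1) = 1.685936 + (1.685936 − 1.028786)/3 = 1.904986

1.9050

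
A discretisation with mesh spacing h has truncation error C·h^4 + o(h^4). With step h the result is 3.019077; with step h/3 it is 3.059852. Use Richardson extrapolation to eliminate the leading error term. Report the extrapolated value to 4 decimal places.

3.0604

Extrapolated value = (81·A(h/3) − A(h)) / (81 − 1)
= (81·3.059852 − 3.019077) / 80
= 244.828935 / 80 = 3.060362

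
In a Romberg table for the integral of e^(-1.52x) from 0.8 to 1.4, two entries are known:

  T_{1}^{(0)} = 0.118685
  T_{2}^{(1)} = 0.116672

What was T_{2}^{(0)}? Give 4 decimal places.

From T_{2}^{(1)} = (4·T_{2}^{(0)} − T_{1}^{(0)})/3, solve for T_{2}^{(0)}:
4·T_{2}^{(0)} = 3·0.116672 + 0.118685 = 0.468701
T_{2}^{(0)} = 0.117175

0.1172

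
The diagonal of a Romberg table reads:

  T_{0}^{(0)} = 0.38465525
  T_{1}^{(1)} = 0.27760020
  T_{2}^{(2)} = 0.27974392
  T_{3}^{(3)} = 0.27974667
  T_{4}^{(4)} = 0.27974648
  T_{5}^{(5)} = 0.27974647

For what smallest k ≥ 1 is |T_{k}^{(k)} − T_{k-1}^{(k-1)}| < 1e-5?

|T_{1}^{(1)} − T_{0}^{(0)}| = 0.10705505 ≥ 1e-5
|T_{2}^{(2)} − T_{1}^{(1)}| = 0.00214372 ≥ 1e-5
|T_{3}^{(3)} − T_{2}^{(2)}| = 0.00000275 < 1e-5

k = 3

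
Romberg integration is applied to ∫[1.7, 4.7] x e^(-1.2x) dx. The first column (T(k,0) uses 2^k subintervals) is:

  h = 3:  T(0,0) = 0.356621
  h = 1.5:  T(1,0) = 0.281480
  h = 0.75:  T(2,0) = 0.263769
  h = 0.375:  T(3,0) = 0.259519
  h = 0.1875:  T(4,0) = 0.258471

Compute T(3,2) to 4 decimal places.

0.2581

T(2,1) = 0.263769 + (0.263769 − 0.281480)/3 = 0.257865
T(3,1) = 0.259519 + (0.259519 − 0.263769)/3 = 0.258102
T(3,2) = 0.258102 + (0.258102 − 0.257865)/15 = 0.258118
(Column j=1 coincides with Simpson's rule on the same nodes.)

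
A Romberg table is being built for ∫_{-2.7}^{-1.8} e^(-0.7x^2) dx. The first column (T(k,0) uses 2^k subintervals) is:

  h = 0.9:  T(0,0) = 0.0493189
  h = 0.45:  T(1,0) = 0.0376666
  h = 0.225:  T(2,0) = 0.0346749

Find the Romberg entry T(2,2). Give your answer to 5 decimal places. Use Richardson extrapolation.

Richardson extrapolation on the trapezoidal column (denominator 4−1=3):
T(1,1) = 0.0376666 + (0.0376666 − 0.0493189)/3 = 0.0337825
T(2,1) = (4·0.0346749 − 0.0376666) / 3 = 0.0336777
T(2,2) = 0.0336777 + (0.0336777 − 0.0337825)/15 = 0.0336707

0.03367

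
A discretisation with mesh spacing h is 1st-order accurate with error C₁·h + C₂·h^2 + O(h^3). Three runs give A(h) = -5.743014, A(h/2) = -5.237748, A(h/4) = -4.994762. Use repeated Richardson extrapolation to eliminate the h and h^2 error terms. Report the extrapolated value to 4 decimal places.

First eliminate the h term (factor 2^1 = 2):
  B₁ = (2·(-5.237748) − (-5.743014))/1 = -4.732482
  B₂ = (2·(-4.994762) − (-5.237748))/1 = -4.751776
Then eliminate the h^2 term (factor 2^2 = 4):
  (4·(-4.751776) − (-4.732482))/3 = -4.758207

-4.7582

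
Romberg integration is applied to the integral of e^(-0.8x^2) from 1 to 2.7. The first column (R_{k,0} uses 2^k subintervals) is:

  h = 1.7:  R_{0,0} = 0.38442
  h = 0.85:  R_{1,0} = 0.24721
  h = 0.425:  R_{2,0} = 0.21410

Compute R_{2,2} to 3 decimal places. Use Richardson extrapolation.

0.203

Richardson extrapolation on the trapezoidal column (denominator 4−1=3):
R_{1,1} = 0.24721 + (0.24721 − 0.38442)/3 = 0.20147
R_{2,1} = (4·0.21410 − 0.24721) / 3 = 0.20306
R_{2,2} = 0.20306 + (0.20306 − 0.20147)/15 = 0.20317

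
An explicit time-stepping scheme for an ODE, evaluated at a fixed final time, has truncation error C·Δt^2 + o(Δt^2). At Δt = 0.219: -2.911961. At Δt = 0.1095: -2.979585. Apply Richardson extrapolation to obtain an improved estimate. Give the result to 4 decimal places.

Extrapolated value = (4·A(Δt/2) − A(Δt)) / (4 − 1)
= (4·(-2.979585) − (-2.911961)) / 3
= -9.006379 / 3 = -3.002126

-3.0021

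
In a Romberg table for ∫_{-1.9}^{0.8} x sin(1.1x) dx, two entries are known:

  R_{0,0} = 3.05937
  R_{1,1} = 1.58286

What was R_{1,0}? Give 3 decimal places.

1.952

From R_{1,1} = (4·R_{1,0} − R_{0,0})/3, solve for R_{1,0}:
4·R_{1,0} = 3·1.58286 + 3.05937 = 7.80795
R_{1,0} = 1.95199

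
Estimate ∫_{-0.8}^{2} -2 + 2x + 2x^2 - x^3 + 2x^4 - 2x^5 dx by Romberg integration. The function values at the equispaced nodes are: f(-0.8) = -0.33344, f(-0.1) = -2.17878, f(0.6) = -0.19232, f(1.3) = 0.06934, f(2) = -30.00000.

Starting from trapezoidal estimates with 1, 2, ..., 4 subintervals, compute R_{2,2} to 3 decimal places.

-8.778

R_{0,0} (trapezoid, 1 panel, h=2.8000): -42.46682
R_{1,0} (trapezoid, 2 panels, h=1.4000): -21.50266
R_{2,0} (trapezoid, 4 panels, h=0.7000): -12.22794
R_{1,1} = -21.50266 + (-21.50266 − (-42.46682))/3 = -14.51461
R_{2,1} = -12.22794 + (-12.22794 − (-21.50266))/3 = -9.13637
R_{2,2} = -9.13637 + (-9.13637 − (-14.51461))/15 = -8.77782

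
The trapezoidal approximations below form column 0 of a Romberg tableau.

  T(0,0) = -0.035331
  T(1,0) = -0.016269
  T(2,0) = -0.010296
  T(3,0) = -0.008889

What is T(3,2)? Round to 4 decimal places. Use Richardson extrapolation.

-0.0084

T(2,1) = -0.010296 + (-0.010296 − (-0.016269))/3 = -0.008305
T(3,1) = -0.008889 + (-0.008889 − (-0.010296))/3 = -0.008420
T(3,2) = (16·(-0.008420) − (-0.008305)) / 15 = -0.008428
(Column j=1 coincides with Simpson's rule on the same nodes.)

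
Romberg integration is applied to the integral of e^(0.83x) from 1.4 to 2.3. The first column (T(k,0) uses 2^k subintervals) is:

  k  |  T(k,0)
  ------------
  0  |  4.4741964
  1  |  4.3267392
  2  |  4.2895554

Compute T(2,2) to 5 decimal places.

4.27713

T(1,1) = (4·4.3267392 − 4.4741964) / 3 = 4.2775868
T(2,1) = 4.2895554 + (4.2895554 − 4.3267392)/3 = 4.2771608
T(2,2) = (16·4.2771608 − 4.2775868) / 15 = 4.2771324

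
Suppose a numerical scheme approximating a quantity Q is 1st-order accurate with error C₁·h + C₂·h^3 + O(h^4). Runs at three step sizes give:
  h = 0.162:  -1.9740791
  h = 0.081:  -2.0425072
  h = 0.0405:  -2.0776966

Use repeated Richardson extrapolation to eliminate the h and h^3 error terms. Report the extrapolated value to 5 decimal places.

First eliminate the h term (factor 2^1 = 2):
  B₁ = (2·(-2.0425072) − (-1.9740791))/1 = -2.1109353
  B₂ = (2·(-2.0776966) − (-2.0425072))/1 = -2.1128860
Then eliminate the h^3 term (factor 2^3 = 8):
  (8·(-2.1128860) − (-2.1109353))/7 = -2.1131647

-2.11316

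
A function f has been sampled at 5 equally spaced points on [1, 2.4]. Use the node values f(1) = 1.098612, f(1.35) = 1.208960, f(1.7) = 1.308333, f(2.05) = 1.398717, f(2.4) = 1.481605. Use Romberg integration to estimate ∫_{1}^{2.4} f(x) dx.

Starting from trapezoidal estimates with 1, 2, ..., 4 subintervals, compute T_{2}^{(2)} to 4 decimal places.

T_{0}^{(0)} (trapezoid, 1 panel, h=1.4000): 1.806152
T_{1}^{(0)} (trapezoid, 2 panels, h=0.7000): 1.818909
T_{2}^{(0)} (trapezoid, 4 panels, h=0.3500): 1.822141
T_{1}^{(1)} = 1.818909 + (1.818909 − 1.806152)/3 = 1.823161
T_{2}^{(1)} = 1.822141 + (1.822141 − 1.818909)/3 = 1.823218
T_{2}^{(2)} = 1.823218 + (1.823218 − 1.823161)/15 = 1.823222

1.8232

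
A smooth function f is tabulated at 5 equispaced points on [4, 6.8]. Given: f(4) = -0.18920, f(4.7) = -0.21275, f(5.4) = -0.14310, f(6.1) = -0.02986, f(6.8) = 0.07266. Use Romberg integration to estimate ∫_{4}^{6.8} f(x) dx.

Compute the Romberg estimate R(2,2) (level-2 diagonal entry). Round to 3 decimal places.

R(0,0) (trapezoid, 1 panel, h=2.8000): -0.16316
R(1,0) (trapezoid, 2 panels, h=1.4000): -0.28192
R(2,0) (trapezoid, 4 panels, h=0.7000): -0.31079
R(1,1) = -0.28192 + (-0.28192 − (-0.16316))/3 = -0.32151
R(2,1) = -0.31079 + (-0.31079 − (-0.28192))/3 = -0.32041
R(2,2) = -0.32041 + (-0.32041 − (-0.32151))/15 = -0.32034

-0.320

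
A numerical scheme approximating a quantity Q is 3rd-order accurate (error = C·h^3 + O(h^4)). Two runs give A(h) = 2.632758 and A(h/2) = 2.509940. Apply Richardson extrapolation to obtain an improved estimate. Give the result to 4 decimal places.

Extrapolated value = (8·A(h/2) − A(h)) / (8 − 1)
= (8·2.509940 − 2.632758) / 7
= 17.446762 / 7 = 2.492395

2.4924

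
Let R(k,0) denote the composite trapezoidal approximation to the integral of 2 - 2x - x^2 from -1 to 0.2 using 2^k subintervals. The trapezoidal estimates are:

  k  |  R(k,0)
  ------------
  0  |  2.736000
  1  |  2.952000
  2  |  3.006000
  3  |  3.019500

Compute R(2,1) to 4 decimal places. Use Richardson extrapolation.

3.0240

R(2,1) = (4·3.006000 − 2.952000) / 3 = 3.024000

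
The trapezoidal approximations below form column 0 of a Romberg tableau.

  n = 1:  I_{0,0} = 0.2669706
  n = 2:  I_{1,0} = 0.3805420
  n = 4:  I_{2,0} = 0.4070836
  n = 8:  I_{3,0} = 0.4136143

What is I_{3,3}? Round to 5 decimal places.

0.41578

Richardson extrapolation on the trapezoidal column (denominator 4−1=3):
I_{1,1} = (4·0.3805420 − 0.2669706) / 3 = 0.4183991
I_{2,1} = (4·0.4070836 − 0.3805420) / 3 = 0.4159308
I_{3,1} = (4·0.4136143 − 0.4070836) / 3 = 0.4157912
I_{2,2} = (16·0.4159308 − 0.4183991) / 15 = 0.4157662
I_{3,2} = 0.4157912 + (0.4157912 − 0.4159308)/15 = 0.4157819
I_{3,3} = 0.4157819 + (0.4157819 − 0.4157662)/63 = 0.4157821
(Column j=1 coincides with Simpson's rule on the same nodes.)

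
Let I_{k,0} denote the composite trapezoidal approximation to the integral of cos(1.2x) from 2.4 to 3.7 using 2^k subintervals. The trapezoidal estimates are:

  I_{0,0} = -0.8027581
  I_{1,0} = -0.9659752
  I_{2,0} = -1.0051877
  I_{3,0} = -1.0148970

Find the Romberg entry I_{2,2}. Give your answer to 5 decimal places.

-1.01812

Richardson extrapolation on the trapezoidal column (denominator 4−1=3):
I_{1,1} = -0.9659752 + (-0.9659752 − (-0.8027581))/3 = -1.0203809
I_{2,1} = (4·(-1.0051877) − (-0.9659752)) / 3 = -1.0182585
I_{2,2} = -1.0182585 + (-1.0182585 − (-1.0203809))/15 = -1.0181170
(Column j=1 coincides with Simpson's rule on the same nodes.)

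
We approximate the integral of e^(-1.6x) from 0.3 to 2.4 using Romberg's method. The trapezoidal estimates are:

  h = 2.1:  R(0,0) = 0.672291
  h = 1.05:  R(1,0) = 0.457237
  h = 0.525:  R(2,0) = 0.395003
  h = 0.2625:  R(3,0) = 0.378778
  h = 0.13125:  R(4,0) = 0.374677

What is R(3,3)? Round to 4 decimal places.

0.3733

Richardson extrapolation on the trapezoidal column (denominator 4−1=3):
R(1,1) = (4·0.457237 − 0.672291) / 3 = 0.385552
R(2,1) = 0.395003 + (0.395003 − 0.457237)/3 = 0.374258
R(3,1) = (4·0.378778 − 0.395003) / 3 = 0.373370
R(2,2) = 0.374258 + (0.374258 − 0.385552)/15 = 0.373505
R(3,2) = (16·0.373370 − 0.374258) / 15 = 0.373311
R(3,3) = 0.373311 + (0.373311 − 0.373505)/63 = 0.373308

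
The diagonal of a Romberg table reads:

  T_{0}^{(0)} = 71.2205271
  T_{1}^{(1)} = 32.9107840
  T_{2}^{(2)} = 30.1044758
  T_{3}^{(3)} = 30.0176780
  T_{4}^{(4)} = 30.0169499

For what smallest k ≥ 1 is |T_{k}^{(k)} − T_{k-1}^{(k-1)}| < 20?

k = 2

|T_{1}^{(1)} − T_{0}^{(0)}| = 38.3097431 ≥ 20
|T_{2}^{(2)} − T_{1}^{(1)}| = 2.8063082 < 20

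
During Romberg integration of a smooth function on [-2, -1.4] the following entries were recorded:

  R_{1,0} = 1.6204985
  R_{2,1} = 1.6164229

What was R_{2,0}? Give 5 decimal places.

From R_{2,1} = (4·R_{2,0} − R_{1,0})/3, solve for R_{2,0}:
4·R_{2,0} = 3·1.6164229 + 1.6204985 = 6.4697672
R_{2,0} = 1.6174418

1.61744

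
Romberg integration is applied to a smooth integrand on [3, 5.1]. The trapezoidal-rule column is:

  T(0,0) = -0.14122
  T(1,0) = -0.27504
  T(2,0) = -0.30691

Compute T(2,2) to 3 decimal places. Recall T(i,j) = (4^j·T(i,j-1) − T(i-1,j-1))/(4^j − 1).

Richardson extrapolation on the trapezoidal column (denominator 4−1=3):
T(1,1) = -0.27504 + (-0.27504 − (-0.14122))/3 = -0.31965
T(2,1) = (4·(-0.30691) − (-0.27504)) / 3 = -0.31753
T(2,2) = -0.31753 + (-0.31753 − (-0.31965))/15 = -0.31739

-0.317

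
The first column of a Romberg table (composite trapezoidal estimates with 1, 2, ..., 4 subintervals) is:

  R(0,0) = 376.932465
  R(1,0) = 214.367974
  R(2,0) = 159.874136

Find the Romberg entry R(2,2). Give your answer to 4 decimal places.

140.4782

Richardson extrapolation on the trapezoidal column (denominator 4−1=3):
R(1,1) = 214.367974 + (214.367974 − 376.932465)/3 = 160.179810
R(2,1) = 159.874136 + (159.874136 − 214.367974)/3 = 141.709523
R(2,2) = 141.709523 + (141.709523 − 160.179810)/15 = 140.478171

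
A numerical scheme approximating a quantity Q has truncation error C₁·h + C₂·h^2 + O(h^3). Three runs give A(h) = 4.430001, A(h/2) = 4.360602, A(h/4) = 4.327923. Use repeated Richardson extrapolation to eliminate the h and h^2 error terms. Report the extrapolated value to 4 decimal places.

4.2966

First eliminate the h term (factor 2^1 = 2):
  B₁ = (2·4.360602 − 4.430001)/1 = 4.291203
  B₂ = (2·4.327923 − 4.360602)/1 = 4.295244
Then eliminate the h^2 term (factor 2^2 = 4):
  (4·4.295244 − 4.291203)/3 = 4.296591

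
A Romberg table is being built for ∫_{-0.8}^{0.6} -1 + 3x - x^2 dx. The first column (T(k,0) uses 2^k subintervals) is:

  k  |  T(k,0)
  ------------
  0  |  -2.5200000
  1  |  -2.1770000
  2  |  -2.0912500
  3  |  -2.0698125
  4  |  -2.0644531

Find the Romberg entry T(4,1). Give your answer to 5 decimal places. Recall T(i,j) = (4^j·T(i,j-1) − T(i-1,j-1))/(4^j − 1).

-2.06267

Richardson extrapolation on the trapezoidal column (denominator 4−1=3):
T(4,1) = -2.0644531 + (-2.0644531 − (-2.0698125))/3 = -2.0626666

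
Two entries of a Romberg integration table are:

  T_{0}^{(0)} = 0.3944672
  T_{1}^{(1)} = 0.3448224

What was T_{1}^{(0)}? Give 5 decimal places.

0.35723

From T_{1}^{(1)} = (4·T_{1}^{(0)} − T_{0}^{(0)})/3, solve for T_{1}^{(0)}:
4·T_{1}^{(0)} = 3·0.3448224 + 0.3944672 = 1.4289344
T_{1}^{(0)} = 0.3572336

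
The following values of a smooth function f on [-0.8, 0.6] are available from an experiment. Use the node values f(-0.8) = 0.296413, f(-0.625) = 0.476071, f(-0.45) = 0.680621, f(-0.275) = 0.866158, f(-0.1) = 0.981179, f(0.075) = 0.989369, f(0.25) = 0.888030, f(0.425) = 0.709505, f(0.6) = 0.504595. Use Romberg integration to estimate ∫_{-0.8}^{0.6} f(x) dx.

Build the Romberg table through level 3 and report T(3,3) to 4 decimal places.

1.0538

T(0,0) (trapezoid, 1 panel, h=1.4000): 0.560706
T(1,0) (trapezoid, 2 panels, h=0.7000): 0.967178
T(2,0) (trapezoid, 4 panels, h=0.3500): 1.032617
T(3,0) (trapezoid, 8 panels, h=0.1750): 1.048501
T(1,1) = 0.967178 + (0.967178 − 0.560706)/3 = 1.102669
T(2,1) = 1.032617 + (1.032617 − 0.967178)/3 = 1.054430
T(3,1) = 1.048501 + (1.048501 − 1.032617)/3 = 1.053796
T(2,2) = 1.054430 + (1.054430 − 1.102669)/15 = 1.051214
T(3,2) = 1.053796 + (1.053796 − 1.054430)/15 = 1.053754
T(3,3) = 1.053754 + (1.053754 − 1.051214)/63 = 1.053794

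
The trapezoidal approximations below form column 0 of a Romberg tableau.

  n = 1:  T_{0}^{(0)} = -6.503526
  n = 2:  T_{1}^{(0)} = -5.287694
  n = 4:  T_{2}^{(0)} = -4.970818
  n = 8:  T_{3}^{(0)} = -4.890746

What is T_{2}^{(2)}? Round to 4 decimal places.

Richardson extrapolation on the trapezoidal column (denominator 4−1=3):
T_{1}^{(1)} = -5.287694 + (-5.287694 − (-6.503526))/3 = -4.882417
T_{2}^{(1)} = -4.970818 + (-4.970818 − (-5.287694))/3 = -4.865193
T_{2}^{(2)} = (16·(-4.865193) − (-4.882417)) / 15 = -4.864045

-4.8640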